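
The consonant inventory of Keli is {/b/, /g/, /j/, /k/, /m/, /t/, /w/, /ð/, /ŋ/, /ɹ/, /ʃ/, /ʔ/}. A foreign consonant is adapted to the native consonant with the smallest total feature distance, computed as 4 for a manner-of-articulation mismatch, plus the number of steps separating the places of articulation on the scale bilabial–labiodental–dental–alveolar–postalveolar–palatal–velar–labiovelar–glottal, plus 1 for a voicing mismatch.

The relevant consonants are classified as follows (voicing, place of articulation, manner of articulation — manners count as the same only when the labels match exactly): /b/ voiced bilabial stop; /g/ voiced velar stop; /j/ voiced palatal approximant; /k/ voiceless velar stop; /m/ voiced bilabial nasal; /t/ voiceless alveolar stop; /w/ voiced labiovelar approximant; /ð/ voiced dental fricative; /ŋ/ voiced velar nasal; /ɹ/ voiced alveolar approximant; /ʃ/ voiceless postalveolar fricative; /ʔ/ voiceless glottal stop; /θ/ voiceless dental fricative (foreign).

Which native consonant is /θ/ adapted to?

ð

/ð/ is closest: same manner (fricative), place distance 0 (dental→dental), voicing differs (+1); total 1. Next closest is /ʃ/ at distance 2.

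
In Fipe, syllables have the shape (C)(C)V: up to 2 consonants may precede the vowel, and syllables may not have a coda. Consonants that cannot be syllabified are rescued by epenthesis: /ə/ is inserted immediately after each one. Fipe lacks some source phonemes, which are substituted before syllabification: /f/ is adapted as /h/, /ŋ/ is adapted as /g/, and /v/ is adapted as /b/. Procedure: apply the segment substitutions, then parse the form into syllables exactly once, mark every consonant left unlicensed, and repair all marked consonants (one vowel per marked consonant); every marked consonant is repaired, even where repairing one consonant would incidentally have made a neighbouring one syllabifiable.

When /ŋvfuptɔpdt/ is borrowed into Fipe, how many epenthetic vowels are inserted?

After substitution the input is /gbhuptɔpdt/.
The unsyllabifiable consonants are /g/, /p/, /d/, /t/; each receives one epenthetic vowel.

4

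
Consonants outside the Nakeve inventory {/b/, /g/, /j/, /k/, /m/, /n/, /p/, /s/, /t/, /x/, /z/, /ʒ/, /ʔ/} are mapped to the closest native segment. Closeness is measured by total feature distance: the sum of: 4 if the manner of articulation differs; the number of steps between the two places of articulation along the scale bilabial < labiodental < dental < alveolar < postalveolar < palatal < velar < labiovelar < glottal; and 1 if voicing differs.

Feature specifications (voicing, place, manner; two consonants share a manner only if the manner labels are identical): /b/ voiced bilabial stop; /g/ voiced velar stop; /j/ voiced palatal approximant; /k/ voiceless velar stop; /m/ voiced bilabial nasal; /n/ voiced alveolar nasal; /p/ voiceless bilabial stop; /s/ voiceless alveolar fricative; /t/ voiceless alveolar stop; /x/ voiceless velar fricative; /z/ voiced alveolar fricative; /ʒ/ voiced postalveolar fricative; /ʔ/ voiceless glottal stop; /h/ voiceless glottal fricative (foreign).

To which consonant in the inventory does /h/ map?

/x/ is closest: same manner (fricative), place distance 2 (glottal→velar), same voicing; total 2. Next closest is /ʔ/ at distance 4.

x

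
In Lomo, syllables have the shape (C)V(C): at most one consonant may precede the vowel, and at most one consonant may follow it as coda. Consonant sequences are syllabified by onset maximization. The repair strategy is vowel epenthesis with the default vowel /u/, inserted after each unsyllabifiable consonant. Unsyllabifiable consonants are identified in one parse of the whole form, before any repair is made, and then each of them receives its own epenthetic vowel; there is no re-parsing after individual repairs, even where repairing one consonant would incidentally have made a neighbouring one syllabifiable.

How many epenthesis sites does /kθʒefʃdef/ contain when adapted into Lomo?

The unsyllabifiable consonants are /k/, /θ/, /ʃ/; each receives one epenthetic vowel.

3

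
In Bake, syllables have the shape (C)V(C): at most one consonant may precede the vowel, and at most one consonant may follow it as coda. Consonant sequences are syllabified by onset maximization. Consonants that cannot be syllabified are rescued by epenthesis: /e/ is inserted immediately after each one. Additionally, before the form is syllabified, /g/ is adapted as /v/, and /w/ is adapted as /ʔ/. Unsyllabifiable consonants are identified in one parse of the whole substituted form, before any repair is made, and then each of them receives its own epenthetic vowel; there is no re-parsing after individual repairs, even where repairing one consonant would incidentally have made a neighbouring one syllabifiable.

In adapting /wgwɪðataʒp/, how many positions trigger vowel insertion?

After substitution the input is /ʔvʔɪðataʒp/.
The unsyllabifiable consonants are /ʔ/, /v/, /p/; each receives one epenthetic vowel.

3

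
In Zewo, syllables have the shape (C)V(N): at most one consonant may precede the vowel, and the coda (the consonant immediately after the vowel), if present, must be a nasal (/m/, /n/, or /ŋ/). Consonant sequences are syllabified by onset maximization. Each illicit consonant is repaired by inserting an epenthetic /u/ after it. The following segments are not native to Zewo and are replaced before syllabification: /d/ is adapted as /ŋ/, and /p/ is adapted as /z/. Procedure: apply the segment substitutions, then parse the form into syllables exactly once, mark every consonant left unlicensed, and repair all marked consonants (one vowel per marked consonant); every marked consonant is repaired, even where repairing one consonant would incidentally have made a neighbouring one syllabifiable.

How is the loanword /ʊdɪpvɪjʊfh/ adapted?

ʊŋɪzuvɪjʊfuhu

Substitution: /d/ → /ŋ/, /p/ → /z/, giving /ʊŋɪzvɪjʊfh/.
The consonants /z/, /f/, /h/ cannot be parsed into a legal (C)V(N) syllable (only a nasal (/m/, /n/, or /ŋ/) is licensed in coda position; onsets are limited to one consonant).
Epenthesis after each stranded consonant: /z/ → /zu/, /f/ → /fu/, /h/ → /hu/.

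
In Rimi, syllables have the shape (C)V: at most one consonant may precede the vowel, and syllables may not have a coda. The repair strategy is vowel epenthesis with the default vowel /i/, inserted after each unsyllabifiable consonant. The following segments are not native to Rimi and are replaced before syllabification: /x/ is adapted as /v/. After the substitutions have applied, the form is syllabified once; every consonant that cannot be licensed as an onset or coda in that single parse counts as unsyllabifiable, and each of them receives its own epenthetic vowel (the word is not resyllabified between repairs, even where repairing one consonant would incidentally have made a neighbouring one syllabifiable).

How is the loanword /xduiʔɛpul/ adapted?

Substitution: /x/ → /v/, giving /vduiʔɛpul/.
Syllabifying with onset maximization leaves /v/, /l/ stranded (no codas are permitted; onsets are limited to one consonant).
Epenthesis after each stranded consonant: /v/ → /vi/, /l/ → /li/.

viduiʔɛpuli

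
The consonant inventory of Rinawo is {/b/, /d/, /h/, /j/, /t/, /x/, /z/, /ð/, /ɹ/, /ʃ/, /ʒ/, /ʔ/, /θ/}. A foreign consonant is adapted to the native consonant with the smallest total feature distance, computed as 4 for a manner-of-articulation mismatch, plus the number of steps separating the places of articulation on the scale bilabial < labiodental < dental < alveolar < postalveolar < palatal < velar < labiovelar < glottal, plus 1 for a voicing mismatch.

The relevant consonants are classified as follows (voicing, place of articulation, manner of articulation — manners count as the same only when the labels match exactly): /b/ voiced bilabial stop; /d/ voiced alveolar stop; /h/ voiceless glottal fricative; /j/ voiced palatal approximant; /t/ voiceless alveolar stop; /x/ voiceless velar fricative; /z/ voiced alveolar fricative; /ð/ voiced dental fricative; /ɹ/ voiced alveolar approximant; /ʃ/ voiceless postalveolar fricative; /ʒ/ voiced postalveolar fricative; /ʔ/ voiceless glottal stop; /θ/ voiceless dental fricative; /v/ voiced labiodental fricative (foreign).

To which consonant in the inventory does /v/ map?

ð

/ð/ is closest: same manner (fricative), place distance 1 (labiodental→dental), same voicing; total 1. Next closest is /z/ at distance 2.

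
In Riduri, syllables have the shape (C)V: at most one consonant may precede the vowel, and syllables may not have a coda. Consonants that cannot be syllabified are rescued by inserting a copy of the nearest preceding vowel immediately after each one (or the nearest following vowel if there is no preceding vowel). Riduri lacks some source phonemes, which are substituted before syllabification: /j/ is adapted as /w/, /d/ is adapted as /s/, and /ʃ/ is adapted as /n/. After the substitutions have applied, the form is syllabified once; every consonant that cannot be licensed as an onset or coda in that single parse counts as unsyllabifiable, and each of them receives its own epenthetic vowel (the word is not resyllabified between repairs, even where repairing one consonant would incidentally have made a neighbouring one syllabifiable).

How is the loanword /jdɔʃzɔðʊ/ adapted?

Substitution: /j/ → /w/, /d/ → /s/, /ʃ/ → /n/, giving /wsɔnzɔðʊ/.
Under (C)V, the unsyllabifiable consonants are /w/, /n/ (no codas are permitted; onsets are limited to one consonant).
Epenthesis after each stranded consonant: /w/ → /wɔ/, /n/ → /nɔ/.

wɔsɔnɔzɔðʊ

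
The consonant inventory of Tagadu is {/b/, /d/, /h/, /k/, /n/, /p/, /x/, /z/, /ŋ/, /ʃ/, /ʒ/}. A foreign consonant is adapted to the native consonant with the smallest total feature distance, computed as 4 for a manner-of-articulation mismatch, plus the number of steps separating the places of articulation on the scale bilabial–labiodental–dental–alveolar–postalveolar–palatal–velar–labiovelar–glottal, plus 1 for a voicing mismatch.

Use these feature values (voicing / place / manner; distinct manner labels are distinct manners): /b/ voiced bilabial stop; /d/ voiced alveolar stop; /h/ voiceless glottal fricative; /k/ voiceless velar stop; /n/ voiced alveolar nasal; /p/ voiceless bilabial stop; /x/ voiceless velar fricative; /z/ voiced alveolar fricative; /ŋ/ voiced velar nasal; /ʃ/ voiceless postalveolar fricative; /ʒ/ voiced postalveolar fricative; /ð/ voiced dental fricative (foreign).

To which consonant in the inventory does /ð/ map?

z

/z/ is closest: same manner (fricative), place distance 1 (dental→alveolar), same voicing; total 1. Next closest is /ʒ/ at distance 2.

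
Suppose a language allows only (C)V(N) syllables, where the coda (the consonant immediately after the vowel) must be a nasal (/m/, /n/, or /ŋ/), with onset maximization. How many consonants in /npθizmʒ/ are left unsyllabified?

5

Under (C)V(N), the unsyllabifiable consonants are /n/, /p/, /z/, /m/, /ʒ/ (only a nasal (/m/, /n/, or /ŋ/) is licensed in coda position; onsets are limited to one consonant).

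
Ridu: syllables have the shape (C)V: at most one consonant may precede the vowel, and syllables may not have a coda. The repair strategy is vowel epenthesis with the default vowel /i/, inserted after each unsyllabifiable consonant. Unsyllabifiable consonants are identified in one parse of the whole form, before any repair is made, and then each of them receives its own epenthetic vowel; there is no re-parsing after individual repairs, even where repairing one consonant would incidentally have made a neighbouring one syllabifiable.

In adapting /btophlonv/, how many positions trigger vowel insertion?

5

The unsyllabifiable consonants are /b/, /p/, /h/, /n/, /v/; each receives one epenthetic vowel.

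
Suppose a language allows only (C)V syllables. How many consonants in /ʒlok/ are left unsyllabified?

2

Under (C)V, the unsyllabifiable consonants are /ʒ/, /k/ (no codas are permitted; onsets are limited to one consonant).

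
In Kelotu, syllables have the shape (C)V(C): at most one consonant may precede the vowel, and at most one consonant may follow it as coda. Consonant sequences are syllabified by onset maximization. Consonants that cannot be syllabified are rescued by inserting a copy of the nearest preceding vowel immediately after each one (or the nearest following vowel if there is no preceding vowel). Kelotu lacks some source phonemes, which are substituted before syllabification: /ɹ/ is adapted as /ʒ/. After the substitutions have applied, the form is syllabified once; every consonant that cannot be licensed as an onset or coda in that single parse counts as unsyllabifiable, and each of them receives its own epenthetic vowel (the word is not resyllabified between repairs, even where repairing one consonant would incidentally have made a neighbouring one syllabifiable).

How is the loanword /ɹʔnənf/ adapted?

Substitution: /ɹ/ → /ʒ/, giving /ʒʔnənf/.
Syllabifying with onset maximization leaves /ʒ/, /ʔ/, /f/ stranded (at most one coda consonant is licensed; onsets are limited to one consonant).
Each unlicensed consonant becomes the onset of a new syllable: /ʒ/ → /ʒə/, /ʔ/ → /ʔə/, /f/ → /fə/.

ʒəʔənənfə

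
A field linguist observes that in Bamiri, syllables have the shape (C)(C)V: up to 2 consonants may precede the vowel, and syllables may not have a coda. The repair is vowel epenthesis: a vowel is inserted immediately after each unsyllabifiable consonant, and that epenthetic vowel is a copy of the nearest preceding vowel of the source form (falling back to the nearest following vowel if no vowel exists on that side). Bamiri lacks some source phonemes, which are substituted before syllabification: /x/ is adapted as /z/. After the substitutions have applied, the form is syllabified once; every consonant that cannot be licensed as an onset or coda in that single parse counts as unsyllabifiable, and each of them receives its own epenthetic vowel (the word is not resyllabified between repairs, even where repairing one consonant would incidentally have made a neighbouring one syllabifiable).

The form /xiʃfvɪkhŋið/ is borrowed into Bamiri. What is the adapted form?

Substitution: /x/ → /z/, giving /ziʃfvɪkhŋið/.
The consonants /ʃ/, /k/, /ð/ cannot be parsed into a legal (C)(C)V syllable (no codas are permitted; onsets may contain at most 2 consonants).
Epenthesis after each stranded consonant: /ʃ/ → /ʃi/, /k/ → /kɪ/, /ð/ → /ði/.

ziʃifvɪkɪhŋiði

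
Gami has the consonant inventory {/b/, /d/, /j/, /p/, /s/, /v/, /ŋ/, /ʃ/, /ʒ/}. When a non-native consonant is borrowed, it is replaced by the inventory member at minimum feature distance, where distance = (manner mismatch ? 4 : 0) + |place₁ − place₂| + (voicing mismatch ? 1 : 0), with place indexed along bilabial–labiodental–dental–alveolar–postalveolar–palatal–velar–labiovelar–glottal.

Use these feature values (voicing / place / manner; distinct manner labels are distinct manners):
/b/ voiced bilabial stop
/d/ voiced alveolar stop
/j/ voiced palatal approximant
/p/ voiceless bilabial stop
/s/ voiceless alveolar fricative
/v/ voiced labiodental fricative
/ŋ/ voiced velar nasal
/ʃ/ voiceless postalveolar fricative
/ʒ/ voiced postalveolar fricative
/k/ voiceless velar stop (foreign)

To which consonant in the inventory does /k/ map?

d

/d/ is closest: same manner (stop), place distance 3 (velar→alveolar), voicing differs (+1); total 4. Next closest is /ŋ/ at distance 5.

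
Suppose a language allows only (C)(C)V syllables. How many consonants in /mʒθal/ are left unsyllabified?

2

Syllabifying with onset maximization leaves /m/, /l/ stranded (no codas are permitted; onsets may contain at most 2 consonants).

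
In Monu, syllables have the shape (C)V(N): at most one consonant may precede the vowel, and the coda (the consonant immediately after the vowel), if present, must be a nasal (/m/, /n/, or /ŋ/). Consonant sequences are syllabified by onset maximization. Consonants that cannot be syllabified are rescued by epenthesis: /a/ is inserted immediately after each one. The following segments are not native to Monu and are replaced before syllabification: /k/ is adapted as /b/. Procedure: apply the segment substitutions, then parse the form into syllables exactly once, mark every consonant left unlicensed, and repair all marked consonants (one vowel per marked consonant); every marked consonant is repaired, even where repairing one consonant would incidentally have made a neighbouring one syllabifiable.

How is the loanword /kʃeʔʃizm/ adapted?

Substitution: /k/ → /b/, giving /bʃeʔʃizm/.
Under (C)V(N), the unsyllabifiable consonants are /b/, /ʔ/, /z/, /m/ (only a nasal (/m/, /n/, or /ŋ/) is licensed in coda position; onsets are limited to one consonant).
Each unlicensed consonant becomes the onset of a new syllable: /b/ → /ba/, /ʔ/ → /ʔa/, /z/ → /za/, /m/ → /ma/.

baʃeʔaʃizama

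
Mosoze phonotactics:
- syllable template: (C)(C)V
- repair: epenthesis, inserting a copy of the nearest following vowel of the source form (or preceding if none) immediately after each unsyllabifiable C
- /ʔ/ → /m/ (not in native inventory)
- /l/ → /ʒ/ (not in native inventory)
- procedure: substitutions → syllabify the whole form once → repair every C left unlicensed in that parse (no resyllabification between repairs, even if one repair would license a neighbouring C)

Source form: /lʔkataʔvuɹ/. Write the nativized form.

ʒamkatamvuɹu

Substitution: /l/ → /ʒ/, /ʔ/ → /m/, giving /ʒmkatamvuɹ/.
Under (C)(C)V, the unsyllabifiable consonants are /ʒ/, /ɹ/ (no codas are permitted; onsets may contain at most 2 consonants).
Each unlicensed consonant becomes the onset of a new syllable: /ʒ/ → /ʒa/, /ɹ/ → /ɹu/.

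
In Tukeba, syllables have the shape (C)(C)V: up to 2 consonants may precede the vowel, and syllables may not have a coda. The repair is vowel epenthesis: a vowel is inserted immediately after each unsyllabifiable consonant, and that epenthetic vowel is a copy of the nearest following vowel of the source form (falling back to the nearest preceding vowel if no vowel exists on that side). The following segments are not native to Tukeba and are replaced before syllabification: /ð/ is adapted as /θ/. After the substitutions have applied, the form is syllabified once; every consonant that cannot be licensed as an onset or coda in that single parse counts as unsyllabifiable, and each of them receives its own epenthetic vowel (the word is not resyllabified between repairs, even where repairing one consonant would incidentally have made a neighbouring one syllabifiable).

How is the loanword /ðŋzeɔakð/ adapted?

θeŋzeɔakaθa

Substitution: /ð/ → /θ/, giving /θŋzeɔakθ/.
Under (C)(C)V, the unsyllabifiable consonants are /θ/, /k/, /θ/ (no codas are permitted; onsets may contain at most 2 consonants).
Inserting the epenthetic vowel yields /θ/ → /θe/, /k/ → /ka/, /θ/ → /θa/.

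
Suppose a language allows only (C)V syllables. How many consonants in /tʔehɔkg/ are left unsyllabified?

3

Syllabifying with onset maximization leaves /t/, /k/, /g/ stranded (no codas are permitted; onsets are limited to one consonant).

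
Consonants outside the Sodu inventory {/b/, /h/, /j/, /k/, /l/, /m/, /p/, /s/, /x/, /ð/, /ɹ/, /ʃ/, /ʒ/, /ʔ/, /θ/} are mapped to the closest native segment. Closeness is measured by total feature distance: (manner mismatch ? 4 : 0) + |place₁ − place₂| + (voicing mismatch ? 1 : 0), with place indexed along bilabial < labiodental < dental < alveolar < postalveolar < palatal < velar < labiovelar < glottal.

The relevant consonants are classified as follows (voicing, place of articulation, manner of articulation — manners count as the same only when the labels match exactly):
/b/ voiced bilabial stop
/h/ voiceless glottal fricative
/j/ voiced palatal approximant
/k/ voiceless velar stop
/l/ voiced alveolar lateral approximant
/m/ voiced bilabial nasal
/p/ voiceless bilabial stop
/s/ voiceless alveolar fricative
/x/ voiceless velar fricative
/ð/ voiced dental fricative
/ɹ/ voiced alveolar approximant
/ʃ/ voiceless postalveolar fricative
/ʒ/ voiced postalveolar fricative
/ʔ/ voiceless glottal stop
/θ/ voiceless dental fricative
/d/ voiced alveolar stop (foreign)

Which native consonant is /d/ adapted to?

b

/b/ is closest: same manner (stop), place distance 3 (alveolar→bilabial), same voicing; total 3. Next closest is /k/ at distance 4.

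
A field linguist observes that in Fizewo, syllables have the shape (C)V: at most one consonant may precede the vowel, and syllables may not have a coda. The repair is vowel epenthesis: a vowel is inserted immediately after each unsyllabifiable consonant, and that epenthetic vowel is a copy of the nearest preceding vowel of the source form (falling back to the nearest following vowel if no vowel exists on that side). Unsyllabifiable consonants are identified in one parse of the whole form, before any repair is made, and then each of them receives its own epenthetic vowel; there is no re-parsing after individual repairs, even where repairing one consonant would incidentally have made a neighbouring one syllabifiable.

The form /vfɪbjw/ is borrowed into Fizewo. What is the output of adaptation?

vɪfɪbɪjɪwɪ

Syllabifying with onset maximization leaves /v/, /b/, /j/, /w/ stranded (no codas are permitted; onsets are limited to one consonant).
Each unlicensed consonant becomes the onset of a new syllable: /v/ → /vɪ/, /b/ → /bɪ/, /j/ → /jɪ/, /w/ → /wɪ/.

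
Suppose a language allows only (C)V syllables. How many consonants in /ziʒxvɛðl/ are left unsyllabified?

Syllabifying with onset maximization leaves /ʒ/, /x/, /ð/, /l/ stranded (no codas are permitted; onsets are limited to one consonant).

4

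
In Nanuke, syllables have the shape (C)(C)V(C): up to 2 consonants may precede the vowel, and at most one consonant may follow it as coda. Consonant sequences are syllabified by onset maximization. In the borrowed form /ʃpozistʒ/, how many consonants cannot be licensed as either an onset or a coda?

Under (C)(C)V(C), the unsyllabifiable consonants are /t/, /ʒ/ (at most one coda consonant is licensed; onsets may contain at most 2 consonants).

2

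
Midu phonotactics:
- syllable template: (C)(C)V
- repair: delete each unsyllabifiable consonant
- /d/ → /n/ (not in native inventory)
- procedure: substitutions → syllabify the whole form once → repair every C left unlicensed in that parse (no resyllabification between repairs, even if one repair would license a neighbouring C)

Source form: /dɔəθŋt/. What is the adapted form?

nɔə

Substitution: /d/ → /n/, giving /nɔəθŋt/.
Syllabifying with onset maximization leaves /θ/, /ŋ/, /t/ stranded (no codas are permitted; onsets may contain at most 2 consonants).
Deleting the stranded consonants removes /θ/, /ŋ/, /t/.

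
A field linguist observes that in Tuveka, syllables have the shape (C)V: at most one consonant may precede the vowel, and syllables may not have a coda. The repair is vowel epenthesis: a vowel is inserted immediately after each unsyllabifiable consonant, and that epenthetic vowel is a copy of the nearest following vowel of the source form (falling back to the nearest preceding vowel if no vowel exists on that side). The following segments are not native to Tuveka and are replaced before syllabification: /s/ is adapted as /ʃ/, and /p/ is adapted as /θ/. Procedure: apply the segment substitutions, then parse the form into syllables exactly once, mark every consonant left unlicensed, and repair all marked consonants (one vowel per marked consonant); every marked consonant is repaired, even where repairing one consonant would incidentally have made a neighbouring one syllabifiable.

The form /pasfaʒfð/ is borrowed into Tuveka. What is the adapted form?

θaʃafaʒafaða

Substitution: /p/ → /θ/, /s/ → /ʃ/, giving /θaʃfaʒfð/.
Under (C)V, the unsyllabifiable consonants are /ʃ/, /ʒ/, /f/, /ð/ (no codas are permitted; onsets are limited to one consonant).
Each unlicensed consonant becomes the onset of a new syllable: /ʃ/ → /ʃa/, /ʒ/ → /ʒa/, /f/ → /fa/, /ð/ → /ða/.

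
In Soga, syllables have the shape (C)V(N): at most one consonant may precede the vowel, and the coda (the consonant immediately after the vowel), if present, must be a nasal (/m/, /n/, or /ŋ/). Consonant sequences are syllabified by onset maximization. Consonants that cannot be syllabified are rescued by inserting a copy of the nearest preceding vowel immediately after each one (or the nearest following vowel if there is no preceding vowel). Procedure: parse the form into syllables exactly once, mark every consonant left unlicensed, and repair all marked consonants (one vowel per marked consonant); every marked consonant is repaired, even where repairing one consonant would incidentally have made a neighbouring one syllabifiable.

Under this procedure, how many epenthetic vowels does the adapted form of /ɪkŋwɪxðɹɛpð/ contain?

The unsyllabifiable consonants are /k/, /ŋ/, /x/, /ð/, /p/, /ð/; each receives one epenthetic vowel.

6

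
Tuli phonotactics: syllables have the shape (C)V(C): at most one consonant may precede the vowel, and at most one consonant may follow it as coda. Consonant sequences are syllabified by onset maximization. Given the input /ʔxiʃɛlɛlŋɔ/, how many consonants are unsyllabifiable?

The consonants /ʔ/ cannot be parsed into a legal (C)V(C) syllable (at most one coda consonant is licensed; onsets are limited to one consonant).

1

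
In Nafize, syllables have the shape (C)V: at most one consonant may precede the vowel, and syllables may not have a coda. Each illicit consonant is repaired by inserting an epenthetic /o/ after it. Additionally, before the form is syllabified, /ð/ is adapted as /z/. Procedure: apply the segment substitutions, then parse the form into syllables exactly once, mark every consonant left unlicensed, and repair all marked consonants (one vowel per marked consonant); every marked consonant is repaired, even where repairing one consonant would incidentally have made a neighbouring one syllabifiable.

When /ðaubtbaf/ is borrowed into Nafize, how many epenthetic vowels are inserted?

3

After substitution the input is /zaubtbaf/.
The unsyllabifiable consonants are /b/, /t/, /f/; each receives one epenthetic vowel.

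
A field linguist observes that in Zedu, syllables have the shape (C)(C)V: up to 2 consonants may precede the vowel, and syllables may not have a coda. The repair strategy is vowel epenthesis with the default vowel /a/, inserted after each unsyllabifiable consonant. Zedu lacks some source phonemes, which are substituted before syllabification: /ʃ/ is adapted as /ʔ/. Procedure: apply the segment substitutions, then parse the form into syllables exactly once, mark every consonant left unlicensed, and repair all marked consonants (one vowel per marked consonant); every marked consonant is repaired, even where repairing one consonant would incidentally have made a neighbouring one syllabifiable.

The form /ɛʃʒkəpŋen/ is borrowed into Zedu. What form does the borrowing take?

Substitution: /ʃ/ → /ʔ/, giving /ɛʔʒkəpŋen/.
Under (C)(C)V, the unsyllabifiable consonants are /ʔ/, /n/ (no codas are permitted; onsets may contain at most 2 consonants).
Each unlicensed consonant becomes the onset of a new syllable: /ʔ/ → /ʔa/, /n/ → /na/.

ɛʔaʒkəpŋena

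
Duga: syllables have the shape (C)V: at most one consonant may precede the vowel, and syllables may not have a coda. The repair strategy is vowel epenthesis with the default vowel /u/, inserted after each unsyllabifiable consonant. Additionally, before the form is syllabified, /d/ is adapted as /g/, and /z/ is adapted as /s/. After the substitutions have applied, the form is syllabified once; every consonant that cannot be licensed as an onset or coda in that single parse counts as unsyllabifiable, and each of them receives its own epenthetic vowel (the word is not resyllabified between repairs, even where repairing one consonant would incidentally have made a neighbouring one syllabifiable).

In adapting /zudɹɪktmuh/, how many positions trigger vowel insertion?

4

After substitution the input is /sugɹɪktmuh/.
The unsyllabifiable consonants are /g/, /k/, /t/, /h/; each receives one epenthetic vowel.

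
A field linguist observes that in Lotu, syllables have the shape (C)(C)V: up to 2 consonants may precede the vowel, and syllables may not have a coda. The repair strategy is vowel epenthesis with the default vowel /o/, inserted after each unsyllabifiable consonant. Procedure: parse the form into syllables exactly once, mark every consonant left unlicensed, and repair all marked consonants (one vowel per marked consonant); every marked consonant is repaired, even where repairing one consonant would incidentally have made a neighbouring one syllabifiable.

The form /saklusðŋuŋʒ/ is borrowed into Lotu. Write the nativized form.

saklusoðŋuŋoʒo

The consonants /s/, /ŋ/, /ʒ/ cannot be parsed into a legal (C)(C)V syllable (no codas are permitted; onsets may contain at most 2 consonants).
Epenthesis after each stranded consonant: /s/ → /so/, /ŋ/ → /ŋo/, /ʒ/ → /ʒo/.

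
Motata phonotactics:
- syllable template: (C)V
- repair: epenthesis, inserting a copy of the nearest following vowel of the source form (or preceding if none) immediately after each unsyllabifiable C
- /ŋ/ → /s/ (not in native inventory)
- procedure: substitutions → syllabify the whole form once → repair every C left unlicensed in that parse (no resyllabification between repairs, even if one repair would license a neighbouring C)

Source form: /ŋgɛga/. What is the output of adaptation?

Substitution: /ŋ/ → /s/, giving /sgɛga/.
The consonants /s/ cannot be parsed into a legal (C)V syllable (no codas are permitted; onsets are limited to one consonant).
Epenthesis after each stranded consonant: /s/ → /sɛ/.

sɛgɛga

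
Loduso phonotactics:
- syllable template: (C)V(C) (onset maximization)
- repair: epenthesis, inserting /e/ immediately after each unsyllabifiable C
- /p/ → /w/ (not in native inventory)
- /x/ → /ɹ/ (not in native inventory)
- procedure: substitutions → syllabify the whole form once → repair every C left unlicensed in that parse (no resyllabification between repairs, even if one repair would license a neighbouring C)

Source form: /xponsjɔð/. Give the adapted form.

ɹewonsejɔð

Substitution: /x/ → /ɹ/, /p/ → /w/, giving /ɹwonsjɔð/.
Syllabifying with onset maximization leaves /ɹ/, /s/ stranded (at most one coda consonant is licensed; onsets are limited to one consonant).
Epenthesis after each stranded consonant: /ɹ/ → /ɹe/, /s/ → /se/.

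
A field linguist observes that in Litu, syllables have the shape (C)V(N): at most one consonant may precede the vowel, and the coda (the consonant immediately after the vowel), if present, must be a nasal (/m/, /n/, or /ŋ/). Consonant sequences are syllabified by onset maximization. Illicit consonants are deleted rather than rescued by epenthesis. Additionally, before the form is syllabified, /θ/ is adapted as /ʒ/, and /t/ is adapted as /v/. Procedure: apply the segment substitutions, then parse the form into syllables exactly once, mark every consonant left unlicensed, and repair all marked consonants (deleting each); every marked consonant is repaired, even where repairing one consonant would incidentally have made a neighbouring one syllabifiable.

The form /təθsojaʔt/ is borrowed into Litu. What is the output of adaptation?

vəsoja

Substitution: /t/ → /v/, /θ/ → /ʒ/, giving /vəʒsojaʔv/.
Syllabifying with onset maximization leaves /ʒ/, /ʔ/, /v/ stranded (only a nasal (/m/, /n/, or /ŋ/) is licensed in coda position; onsets are limited to one consonant).
Deleting the stranded consonants removes /ʒ/, /ʔ/, /v/.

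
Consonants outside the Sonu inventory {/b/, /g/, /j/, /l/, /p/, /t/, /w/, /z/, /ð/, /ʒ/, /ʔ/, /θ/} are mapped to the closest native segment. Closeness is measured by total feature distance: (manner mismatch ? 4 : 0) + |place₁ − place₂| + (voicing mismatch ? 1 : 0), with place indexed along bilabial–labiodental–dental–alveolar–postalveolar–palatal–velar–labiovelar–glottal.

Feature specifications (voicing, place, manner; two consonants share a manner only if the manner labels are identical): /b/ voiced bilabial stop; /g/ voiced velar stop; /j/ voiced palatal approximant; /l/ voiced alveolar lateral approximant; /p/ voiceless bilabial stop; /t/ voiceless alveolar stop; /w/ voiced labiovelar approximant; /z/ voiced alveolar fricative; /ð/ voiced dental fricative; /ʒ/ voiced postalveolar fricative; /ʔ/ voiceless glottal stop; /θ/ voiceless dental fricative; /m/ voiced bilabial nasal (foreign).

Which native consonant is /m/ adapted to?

/b/ is closest: manner differs (nasal→stop, +4), place distance 0 (bilabial→bilabial), same voicing; total 4. Next closest is /p/ at distance 5.

b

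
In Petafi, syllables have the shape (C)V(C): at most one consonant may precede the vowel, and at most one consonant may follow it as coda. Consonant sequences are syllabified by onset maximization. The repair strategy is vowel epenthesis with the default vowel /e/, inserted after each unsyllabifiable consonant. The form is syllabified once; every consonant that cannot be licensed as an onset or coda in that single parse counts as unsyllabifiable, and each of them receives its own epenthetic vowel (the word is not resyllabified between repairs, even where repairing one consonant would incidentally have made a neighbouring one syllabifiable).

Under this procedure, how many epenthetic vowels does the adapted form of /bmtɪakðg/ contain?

4

The unsyllabifiable consonants are /b/, /m/, /ð/, /g/; each receives one epenthetic vowel.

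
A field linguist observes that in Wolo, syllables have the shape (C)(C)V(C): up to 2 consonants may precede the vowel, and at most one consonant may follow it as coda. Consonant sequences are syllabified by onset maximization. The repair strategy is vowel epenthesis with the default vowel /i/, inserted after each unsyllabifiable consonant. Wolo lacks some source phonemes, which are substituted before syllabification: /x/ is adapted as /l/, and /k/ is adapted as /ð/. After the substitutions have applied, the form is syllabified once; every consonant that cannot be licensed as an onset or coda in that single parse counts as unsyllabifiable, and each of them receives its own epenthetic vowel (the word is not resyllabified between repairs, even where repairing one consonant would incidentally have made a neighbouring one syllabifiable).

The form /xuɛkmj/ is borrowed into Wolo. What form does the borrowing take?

luɛðmiji

Substitution: /x/ → /l/, /k/ → /ð/, giving /luɛðmj/.
The consonants /m/, /j/ cannot be parsed into a legal (C)(C)V(C) syllable (at most one coda consonant is licensed; onsets may contain at most 2 consonants).
Epenthesis after each stranded consonant: /m/ → /mi/, /j/ → /ji/.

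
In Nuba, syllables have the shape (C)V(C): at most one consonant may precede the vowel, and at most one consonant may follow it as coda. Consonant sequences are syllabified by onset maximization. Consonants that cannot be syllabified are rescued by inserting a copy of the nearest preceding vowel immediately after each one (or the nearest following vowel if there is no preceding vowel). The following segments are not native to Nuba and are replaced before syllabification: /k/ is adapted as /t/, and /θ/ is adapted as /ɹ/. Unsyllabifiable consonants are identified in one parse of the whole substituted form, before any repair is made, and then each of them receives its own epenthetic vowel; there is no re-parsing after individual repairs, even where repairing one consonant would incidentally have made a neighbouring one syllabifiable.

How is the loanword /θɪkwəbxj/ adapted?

Substitution: /θ/ → /ɹ/, /k/ → /t/, giving /ɹɪtwəbxj/.
Syllabifying with onset maximization leaves /x/, /j/ stranded (at most one coda consonant is licensed; onsets are limited to one consonant).
Each unlicensed consonant becomes the onset of a new syllable: /x/ → /xə/, /j/ → /jə/.

ɹɪtwəbxəjə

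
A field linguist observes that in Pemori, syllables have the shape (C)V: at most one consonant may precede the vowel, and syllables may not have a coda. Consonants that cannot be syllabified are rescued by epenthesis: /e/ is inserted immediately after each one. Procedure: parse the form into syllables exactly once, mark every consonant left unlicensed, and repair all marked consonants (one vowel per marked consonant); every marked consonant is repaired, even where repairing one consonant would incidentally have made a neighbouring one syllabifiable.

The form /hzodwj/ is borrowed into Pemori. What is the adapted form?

The consonants /h/, /d/, /w/, /j/ cannot be parsed into a legal (C)V syllable (no codas are permitted; onsets are limited to one consonant).
Inserting the epenthetic vowel yields /h/ → /he/, /d/ → /de/, /w/ → /we/, /j/ → /je/.

hezodeweje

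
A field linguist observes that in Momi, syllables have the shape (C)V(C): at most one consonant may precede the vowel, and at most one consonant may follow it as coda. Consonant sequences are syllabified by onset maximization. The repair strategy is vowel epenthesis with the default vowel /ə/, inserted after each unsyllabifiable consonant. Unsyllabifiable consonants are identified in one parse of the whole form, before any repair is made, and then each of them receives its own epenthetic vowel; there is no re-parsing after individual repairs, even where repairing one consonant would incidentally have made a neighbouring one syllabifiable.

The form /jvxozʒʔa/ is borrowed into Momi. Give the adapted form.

jəvəxozʒəʔa

Under (C)V(C), the unsyllabifiable consonants are /j/, /v/, /ʒ/ (at most one coda consonant is licensed; onsets are limited to one consonant).
Each unlicensed consonant becomes the onset of a new syllable: /j/ → /jə/, /v/ → /və/, /ʒ/ → /ʒə/.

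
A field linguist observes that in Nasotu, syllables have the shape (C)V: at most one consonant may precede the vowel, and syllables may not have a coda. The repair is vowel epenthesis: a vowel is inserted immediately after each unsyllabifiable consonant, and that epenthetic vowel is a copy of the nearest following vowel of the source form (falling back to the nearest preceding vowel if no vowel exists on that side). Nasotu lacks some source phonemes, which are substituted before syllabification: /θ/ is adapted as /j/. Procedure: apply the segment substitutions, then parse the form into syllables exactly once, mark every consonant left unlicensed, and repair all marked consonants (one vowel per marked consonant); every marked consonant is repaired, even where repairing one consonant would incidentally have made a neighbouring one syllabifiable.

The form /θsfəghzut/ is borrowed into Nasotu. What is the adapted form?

jəsəfəguhuzutu

Substitution: /θ/ → /j/, giving /jsfəghzut/.
Syllabifying with onset maximization leaves /j/, /s/, /g/, /h/, /t/ stranded (no codas are permitted; onsets are limited to one consonant).
Inserting the epenthetic vowel yields /j/ → /jə/, /s/ → /sə/, /g/ → /gu/, /h/ → /hu/, /t/ → /tu/.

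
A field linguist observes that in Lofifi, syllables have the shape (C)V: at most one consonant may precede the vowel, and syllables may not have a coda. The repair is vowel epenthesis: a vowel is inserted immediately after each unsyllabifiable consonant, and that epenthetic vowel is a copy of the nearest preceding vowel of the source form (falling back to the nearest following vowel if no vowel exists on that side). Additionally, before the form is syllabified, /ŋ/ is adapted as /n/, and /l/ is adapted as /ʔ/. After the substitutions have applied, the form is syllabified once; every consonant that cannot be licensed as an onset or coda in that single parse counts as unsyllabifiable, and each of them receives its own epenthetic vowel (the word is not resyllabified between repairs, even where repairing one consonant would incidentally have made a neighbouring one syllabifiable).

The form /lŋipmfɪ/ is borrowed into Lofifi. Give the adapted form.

ʔinipimifɪ

Substitution: /l/ → /ʔ/, /ŋ/ → /n/, giving /ʔnipmfɪ/.
Under (C)V, the unsyllabifiable consonants are /ʔ/, /p/, /m/ (no codas are permitted; onsets are limited to one consonant).
Inserting the epenthetic vowel yields /ʔ/ → /ʔi/, /p/ → /pi/, /m/ → /mi/.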